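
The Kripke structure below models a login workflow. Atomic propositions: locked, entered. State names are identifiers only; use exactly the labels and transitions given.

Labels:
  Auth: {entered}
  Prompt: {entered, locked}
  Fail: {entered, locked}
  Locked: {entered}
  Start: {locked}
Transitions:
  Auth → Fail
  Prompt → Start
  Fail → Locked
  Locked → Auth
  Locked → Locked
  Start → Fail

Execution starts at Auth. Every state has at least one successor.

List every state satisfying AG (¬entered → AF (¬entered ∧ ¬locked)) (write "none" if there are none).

States satisfying ¬entered → AF (¬entered ∧ ¬locked): {Auth, Prompt, Fail, Locked}.
States satisfying AG (¬entered → AF (¬entered ∧ ¬locked)): {Auth, Fail, Locked}.

{Auth, Fail, Locked}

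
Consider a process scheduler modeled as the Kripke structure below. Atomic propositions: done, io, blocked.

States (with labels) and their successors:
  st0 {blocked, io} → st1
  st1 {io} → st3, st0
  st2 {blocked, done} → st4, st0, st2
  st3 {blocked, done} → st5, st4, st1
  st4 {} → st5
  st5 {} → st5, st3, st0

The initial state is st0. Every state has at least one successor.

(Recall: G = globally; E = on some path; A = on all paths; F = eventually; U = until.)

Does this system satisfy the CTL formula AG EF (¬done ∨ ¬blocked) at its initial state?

States satisfying EF (¬done ∨ ¬blocked): {st0, st1, st2, st3, st4, st5}.
States satisfying AG EF (¬done ∨ ¬blocked): {st0, st1, st2, st3, st4, st5}.
Every state reachable from st0 satisfies EF (¬done ∨ ¬blocked).
st0 ∈ Sat(AG EF (¬done ∨ ¬blocked)).

Holds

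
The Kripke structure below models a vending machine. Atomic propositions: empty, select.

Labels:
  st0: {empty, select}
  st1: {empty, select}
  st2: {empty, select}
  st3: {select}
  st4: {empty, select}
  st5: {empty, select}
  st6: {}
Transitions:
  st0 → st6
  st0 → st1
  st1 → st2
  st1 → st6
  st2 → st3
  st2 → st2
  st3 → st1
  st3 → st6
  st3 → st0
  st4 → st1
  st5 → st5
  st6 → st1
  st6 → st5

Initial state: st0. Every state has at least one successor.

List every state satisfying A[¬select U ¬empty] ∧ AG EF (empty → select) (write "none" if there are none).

States satisfying ¬select: {st6}.
States satisfying ¬empty: {st3, st6}.
States satisfying A[¬select U ¬empty]: {st3, st6}.
States satisfying EF (empty → select): {st0, st1, st2, st3, st4, st5, st6}.
States satisfying AG EF (empty → select): {st0, st1, st2, st3, st4, st5, st6}.
States satisfying A[¬select U ¬empty] ∧ AG EF (empty → select): {st3, st6}.

{st3, st6}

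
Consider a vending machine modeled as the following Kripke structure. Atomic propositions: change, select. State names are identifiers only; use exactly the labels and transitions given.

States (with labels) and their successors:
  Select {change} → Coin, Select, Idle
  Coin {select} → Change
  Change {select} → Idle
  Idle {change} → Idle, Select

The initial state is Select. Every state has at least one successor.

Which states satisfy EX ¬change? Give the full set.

{Select, Coin}

States satisfying ¬change: {Coin, Change}.
States satisfying EX ¬change: {Select, Coin}.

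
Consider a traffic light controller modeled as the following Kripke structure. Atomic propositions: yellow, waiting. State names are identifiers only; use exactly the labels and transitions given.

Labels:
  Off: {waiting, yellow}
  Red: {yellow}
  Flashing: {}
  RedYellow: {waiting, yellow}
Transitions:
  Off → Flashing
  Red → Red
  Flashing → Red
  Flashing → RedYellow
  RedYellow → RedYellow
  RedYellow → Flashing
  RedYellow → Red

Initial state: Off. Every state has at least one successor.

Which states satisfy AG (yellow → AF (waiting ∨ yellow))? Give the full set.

States satisfying yellow → AF (waiting ∨ yellow): {Off, Red, Flashing, RedYellow}.
States satisfying AG (yellow → AF (waiting ∨ yellow)): {Off, Red, Flashing, RedYellow}.

{Off, Red, Flashing, RedYellow}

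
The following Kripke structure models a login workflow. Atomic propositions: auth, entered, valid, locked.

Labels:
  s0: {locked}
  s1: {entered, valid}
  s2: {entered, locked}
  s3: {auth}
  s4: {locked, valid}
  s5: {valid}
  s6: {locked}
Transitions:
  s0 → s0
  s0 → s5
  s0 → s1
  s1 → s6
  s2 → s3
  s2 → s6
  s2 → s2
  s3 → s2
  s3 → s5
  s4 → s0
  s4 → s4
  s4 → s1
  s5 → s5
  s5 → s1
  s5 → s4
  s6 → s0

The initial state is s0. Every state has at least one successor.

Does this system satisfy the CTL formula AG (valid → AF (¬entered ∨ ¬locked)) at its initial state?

States satisfying valid → AF (¬entered ∨ ¬locked): {s0, s1, s2, s3, s4, s5, s6}.
States satisfying AG (valid → AF (¬entered ∨ ¬locked)): {s0, s1, s2, s3, s4, s5, s6}.
Every state reachable from s0 satisfies valid → AF (¬entered ∨ ¬locked).
s0 ∈ Sat(AG (valid → AF (¬entered ∨ ¬locked))).

Holds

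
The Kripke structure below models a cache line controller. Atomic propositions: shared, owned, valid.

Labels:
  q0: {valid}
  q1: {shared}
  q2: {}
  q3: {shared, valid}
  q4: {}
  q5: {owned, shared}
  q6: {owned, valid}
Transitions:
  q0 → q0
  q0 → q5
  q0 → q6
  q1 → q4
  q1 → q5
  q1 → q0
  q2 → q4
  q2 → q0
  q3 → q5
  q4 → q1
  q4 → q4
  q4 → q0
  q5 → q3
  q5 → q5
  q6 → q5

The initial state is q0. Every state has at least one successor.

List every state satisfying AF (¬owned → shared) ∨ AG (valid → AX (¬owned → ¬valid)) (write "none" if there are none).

{q1, q3, q5, q6}

States satisfying ¬owned → shared: {q1, q3, q5, q6}.
States satisfying AF (¬owned → shared): {q1, q3, q5, q6}.
States satisfying valid → AX (¬owned → ¬valid): {q1, q2, q3, q4, q5, q6}.
States satisfying AG (valid → AX (¬owned → ¬valid)): {q3, q5, q6}.
States satisfying AF (¬owned → shared) ∨ AG (valid → AX (¬owned → ¬valid)): {q1, q3, q5, q6}.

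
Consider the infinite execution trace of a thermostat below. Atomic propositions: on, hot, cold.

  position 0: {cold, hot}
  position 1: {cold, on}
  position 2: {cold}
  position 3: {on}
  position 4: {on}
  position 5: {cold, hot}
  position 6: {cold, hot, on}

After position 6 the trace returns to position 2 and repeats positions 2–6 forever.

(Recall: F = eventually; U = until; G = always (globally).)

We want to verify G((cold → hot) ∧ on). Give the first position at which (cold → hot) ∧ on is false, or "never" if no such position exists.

0

At position 0 the labels are {cold, hot}, so (cold → hot) ∧ on is false there. This is the first violation.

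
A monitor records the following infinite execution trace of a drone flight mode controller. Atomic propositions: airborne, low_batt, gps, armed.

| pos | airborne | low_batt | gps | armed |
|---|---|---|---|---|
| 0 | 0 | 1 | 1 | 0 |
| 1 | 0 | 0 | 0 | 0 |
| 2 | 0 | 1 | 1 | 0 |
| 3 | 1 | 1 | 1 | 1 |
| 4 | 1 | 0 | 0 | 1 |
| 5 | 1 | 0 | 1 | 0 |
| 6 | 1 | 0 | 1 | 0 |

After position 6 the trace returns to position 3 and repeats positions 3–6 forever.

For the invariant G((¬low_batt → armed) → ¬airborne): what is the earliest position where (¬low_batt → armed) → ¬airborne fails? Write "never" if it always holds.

Check (¬low_batt → armed) → ¬airborne at each position in order: 0 ✓, 1 ✓, 2 ✓.
At position 3 the labels are {airborne, armed, gps, low_batt}, so (¬low_batt → armed) → ¬airborne is false there. This is the first violation.

3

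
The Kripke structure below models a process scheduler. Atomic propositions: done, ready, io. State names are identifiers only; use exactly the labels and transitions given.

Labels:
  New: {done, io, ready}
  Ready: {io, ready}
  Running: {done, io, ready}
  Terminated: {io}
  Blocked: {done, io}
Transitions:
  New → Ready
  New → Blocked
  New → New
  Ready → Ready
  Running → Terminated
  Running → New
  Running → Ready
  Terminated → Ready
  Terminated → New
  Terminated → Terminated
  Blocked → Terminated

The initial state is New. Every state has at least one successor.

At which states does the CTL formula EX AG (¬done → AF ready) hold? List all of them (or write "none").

States satisfying AG (¬done → AF ready): {Ready}.
States satisfying EX AG (¬done → AF ready): {New, Ready, Running, Terminated}.

{New, Ready, Running, Terminated}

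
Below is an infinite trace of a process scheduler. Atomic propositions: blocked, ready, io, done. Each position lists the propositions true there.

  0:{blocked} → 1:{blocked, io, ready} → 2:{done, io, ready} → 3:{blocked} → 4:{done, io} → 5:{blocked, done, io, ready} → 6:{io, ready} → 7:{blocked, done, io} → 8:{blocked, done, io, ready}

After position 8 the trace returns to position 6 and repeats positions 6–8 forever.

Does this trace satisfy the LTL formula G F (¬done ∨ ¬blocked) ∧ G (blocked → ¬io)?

Violated

F (¬done ∨ ¬blocked) holds at every position 0..8, and those are all positions ever visited, so G F (¬done ∨ ¬blocked) holds.
blocked → ¬io must hold at every position from 0 onward. It fails at position 1, so G (blocked → ¬io) is false.
Positions where blocked holds: 0, 1, 3, 5, 7, 8.
Check ¬io at each: 0→ok, 1→fails, 3→ok, 5→fails, 7→fails, 8→fails.
At position 0: G F (¬done ∨ ¬blocked) is true; G (blocked → ¬io) is false; so G F (¬done ∨ ¬blocked) ∧ G (blocked → ¬io) is false.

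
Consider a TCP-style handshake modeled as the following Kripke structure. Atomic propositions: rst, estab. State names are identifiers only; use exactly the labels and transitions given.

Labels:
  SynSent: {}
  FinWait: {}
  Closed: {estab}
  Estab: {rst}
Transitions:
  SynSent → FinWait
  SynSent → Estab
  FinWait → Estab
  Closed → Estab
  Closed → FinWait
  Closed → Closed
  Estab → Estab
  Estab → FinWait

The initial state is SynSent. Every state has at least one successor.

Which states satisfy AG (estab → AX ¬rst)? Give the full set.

States satisfying estab → AX ¬rst: {SynSent, FinWait, Estab}.
States satisfying AG (estab → AX ¬rst): {SynSent, FinWait, Estab}.

{SynSent, FinWait, Estab}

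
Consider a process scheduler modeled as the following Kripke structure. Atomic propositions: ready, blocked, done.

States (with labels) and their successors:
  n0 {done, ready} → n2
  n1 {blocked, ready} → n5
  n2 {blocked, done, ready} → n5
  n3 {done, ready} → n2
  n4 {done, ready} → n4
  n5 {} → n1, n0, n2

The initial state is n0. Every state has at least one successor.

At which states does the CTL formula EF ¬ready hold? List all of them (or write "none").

{n0, n1, n2, n3, n5}

States satisfying ¬ready: {n5}.
States satisfying EF ¬ready: {n0, n1, n2, n3, n5}.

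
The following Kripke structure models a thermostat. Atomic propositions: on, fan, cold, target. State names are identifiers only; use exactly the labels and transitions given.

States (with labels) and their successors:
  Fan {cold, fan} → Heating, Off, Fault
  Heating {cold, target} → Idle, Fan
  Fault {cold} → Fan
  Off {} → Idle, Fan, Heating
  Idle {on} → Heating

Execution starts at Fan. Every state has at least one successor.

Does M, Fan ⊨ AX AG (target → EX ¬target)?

Satisfied

States satisfying AG (target → EX ¬target): {Fan, Heating, Fault, Off, Idle}.
States satisfying AX AG (target → EX ¬target): {Fan, Heating, Fault, Off, Idle}.
Fan ∈ Sat(AX AG (target → EX ¬target)).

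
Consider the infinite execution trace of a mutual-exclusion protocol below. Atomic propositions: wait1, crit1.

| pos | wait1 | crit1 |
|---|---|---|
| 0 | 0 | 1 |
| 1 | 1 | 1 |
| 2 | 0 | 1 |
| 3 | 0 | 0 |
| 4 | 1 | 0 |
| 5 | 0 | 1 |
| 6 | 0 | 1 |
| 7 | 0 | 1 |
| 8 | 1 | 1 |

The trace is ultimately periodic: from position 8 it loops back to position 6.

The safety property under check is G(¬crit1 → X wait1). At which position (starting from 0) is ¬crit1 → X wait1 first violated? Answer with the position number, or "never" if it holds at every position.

4

Check ¬crit1 → X wait1 at each position in order: 0 ✓, 1 ✓, 2 ✓, 3 ✓.
At position 4 the labels are {wait1} and the next position 5 has {crit1}, so ¬crit1 → X wait1 is false there. This is the first violation.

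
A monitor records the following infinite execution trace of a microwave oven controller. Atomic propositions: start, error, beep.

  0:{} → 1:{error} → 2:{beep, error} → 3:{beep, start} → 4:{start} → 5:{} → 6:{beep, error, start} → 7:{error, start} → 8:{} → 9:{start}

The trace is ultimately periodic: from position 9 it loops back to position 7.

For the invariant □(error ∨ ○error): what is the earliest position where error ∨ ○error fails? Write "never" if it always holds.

3

Check error ∨ ○error at each position in order: 0 ✓, 1 ✓, 2 ✓.
At position 3 the labels are {beep, start} and the next position 4 has {start}, so error ∨ ○error is false there. This is the first violation.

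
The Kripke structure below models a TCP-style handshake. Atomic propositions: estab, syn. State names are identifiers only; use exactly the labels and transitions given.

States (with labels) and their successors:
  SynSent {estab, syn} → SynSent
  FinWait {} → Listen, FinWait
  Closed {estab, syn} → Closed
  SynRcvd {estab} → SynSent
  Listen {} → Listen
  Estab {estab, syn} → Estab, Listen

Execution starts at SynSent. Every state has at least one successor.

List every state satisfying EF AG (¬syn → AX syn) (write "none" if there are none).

{SynSent, Closed, SynRcvd}

States satisfying AG (¬syn → AX syn): {SynSent, Closed, SynRcvd}.
States satisfying EF AG (¬syn → AX syn): {SynSent, Closed, SynRcvd}.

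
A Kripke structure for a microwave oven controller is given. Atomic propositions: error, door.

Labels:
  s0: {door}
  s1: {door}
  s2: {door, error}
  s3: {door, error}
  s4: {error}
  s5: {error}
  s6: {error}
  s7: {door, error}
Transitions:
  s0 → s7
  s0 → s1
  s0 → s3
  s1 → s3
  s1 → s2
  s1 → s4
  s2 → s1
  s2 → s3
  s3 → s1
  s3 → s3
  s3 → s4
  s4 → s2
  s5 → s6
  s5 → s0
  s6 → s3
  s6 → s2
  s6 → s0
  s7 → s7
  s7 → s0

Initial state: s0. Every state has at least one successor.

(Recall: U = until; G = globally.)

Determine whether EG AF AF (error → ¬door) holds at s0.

States satisfying AF AF (error → ¬door): {s0, s1, s4, s5, s6}.
States satisfying EG AF AF (error → ¬door): ∅.
No suitable path/successor from s0 witnesses the formula.
s0 ∉ Sat(EG AF AF (error → ¬door)).

No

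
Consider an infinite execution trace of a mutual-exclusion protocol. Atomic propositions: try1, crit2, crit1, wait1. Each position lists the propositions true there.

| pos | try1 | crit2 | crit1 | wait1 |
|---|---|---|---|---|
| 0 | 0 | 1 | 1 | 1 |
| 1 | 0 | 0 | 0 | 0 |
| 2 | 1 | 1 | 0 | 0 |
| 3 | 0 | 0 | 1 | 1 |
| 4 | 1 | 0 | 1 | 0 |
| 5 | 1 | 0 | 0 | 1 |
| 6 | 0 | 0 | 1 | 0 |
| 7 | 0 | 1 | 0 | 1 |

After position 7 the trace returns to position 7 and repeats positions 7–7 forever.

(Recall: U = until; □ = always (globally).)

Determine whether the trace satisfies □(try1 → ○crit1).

No

try1 → ○crit1 must hold at every position from 0 onward. It fails at position 4, so □(try1 → ○crit1) is false.
Positions where try1 holds: 2, 4, 5.
Check ○crit1 at each: 2→ok, 4→fails, 5→ok.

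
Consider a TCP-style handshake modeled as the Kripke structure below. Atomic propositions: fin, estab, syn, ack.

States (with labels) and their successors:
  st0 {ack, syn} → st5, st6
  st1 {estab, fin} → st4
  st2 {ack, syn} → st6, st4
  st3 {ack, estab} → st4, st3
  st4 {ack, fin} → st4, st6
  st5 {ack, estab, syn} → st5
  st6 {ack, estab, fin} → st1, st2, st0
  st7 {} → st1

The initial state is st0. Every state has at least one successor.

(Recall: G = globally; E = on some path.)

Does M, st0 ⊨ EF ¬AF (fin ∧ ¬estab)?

States satisfying ¬AF (fin ∧ ¬estab): {st0, st2, st3, st5, st6}.
States satisfying EF ¬AF (fin ∧ ¬estab): {st0, st1, st2, st3, st4, st5, st6, st7}.
Some path from st0 reaches a state where ¬AF (fin ∧ ¬estab) holds.
st0 ∈ Sat(EF ¬AF (fin ∧ ¬estab)).

Holds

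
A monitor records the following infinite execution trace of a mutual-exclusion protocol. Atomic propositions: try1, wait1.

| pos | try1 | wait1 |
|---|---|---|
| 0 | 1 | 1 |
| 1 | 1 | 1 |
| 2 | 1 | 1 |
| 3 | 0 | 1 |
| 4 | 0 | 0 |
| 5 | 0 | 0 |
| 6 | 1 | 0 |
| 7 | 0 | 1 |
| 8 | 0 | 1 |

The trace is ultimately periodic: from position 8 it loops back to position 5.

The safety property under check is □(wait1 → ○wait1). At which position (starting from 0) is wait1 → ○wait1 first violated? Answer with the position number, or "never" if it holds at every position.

3

Check wait1 → ○wait1 at each position in order: 0 ✓, 1 ✓, 2 ✓.
At position 3 the labels are {wait1} and the next position 4 has {}, so wait1 → ○wait1 is false there. This is the first violation.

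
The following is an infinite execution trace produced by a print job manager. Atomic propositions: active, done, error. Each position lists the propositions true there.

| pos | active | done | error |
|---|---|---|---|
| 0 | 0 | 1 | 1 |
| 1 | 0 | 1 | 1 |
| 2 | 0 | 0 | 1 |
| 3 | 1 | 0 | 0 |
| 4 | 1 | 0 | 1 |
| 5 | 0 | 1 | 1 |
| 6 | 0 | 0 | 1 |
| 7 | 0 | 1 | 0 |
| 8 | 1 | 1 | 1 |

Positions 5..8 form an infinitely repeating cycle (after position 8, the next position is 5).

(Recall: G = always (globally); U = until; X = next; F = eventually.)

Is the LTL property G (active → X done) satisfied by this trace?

active → X done must hold at every position from 0 onward. It fails at position 3, so G (active → X done) is false.
Positions where active holds: 3, 4, 8.
Check X done at each: 3→fails, 4→ok, 8→ok.

No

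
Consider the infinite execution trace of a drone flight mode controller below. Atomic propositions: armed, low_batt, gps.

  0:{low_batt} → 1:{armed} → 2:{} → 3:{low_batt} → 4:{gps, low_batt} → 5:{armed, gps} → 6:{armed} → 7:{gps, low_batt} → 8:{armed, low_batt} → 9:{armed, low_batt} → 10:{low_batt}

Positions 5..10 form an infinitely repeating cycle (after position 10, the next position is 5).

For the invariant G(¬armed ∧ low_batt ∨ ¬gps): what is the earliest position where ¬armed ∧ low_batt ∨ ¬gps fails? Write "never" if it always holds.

5

Check ¬armed ∧ low_batt ∨ ¬gps at each position in order: 0 ✓, 1 ✓, 2 ✓, 3 ✓, 4 ✓.
At position 5 the labels are {armed, gps}, so ¬armed ∧ low_batt ∨ ¬gps is false there. This is the first violation.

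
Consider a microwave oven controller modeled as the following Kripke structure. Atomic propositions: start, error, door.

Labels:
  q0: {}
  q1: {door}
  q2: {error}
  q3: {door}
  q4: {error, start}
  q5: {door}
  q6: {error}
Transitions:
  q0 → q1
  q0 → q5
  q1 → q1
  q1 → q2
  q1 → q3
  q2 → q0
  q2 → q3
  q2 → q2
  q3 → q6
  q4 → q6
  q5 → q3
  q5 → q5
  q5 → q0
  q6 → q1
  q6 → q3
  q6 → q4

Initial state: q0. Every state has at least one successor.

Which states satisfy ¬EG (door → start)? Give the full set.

{q0, q1, q3, q5}

States satisfying door → start: {q0, q2, q4, q6}.
States satisfying EG (door → start): {q2, q4, q6}.
States satisfying ¬EG (door → start): {q0, q1, q3, q5}.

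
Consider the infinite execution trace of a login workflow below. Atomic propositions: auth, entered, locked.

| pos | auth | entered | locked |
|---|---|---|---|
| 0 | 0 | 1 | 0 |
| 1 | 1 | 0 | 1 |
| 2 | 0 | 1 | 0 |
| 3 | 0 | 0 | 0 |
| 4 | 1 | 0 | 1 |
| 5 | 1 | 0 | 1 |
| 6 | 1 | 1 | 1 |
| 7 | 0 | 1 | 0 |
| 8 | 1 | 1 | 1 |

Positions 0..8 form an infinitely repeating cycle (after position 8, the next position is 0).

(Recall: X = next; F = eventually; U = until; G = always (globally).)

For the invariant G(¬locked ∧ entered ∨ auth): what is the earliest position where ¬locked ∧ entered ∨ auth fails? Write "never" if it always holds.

3

Check ¬locked ∧ entered ∨ auth at each position in order: 0 ✓, 1 ✓, 2 ✓.
At position 3 the labels are {}, so ¬locked ∧ entered ∨ auth is false there. This is the first violation.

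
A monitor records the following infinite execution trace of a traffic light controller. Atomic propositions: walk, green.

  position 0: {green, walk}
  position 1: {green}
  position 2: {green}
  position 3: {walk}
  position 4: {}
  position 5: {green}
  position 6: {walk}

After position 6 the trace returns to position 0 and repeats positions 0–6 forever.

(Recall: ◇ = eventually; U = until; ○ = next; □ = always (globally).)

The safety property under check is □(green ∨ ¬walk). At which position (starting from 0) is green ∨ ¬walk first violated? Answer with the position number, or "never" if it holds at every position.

Check green ∨ ¬walk at each position in order: 0 ✓, 1 ✓, 2 ✓.
At position 3 the labels are {walk}, so green ∨ ¬walk is false there. This is the first violation.

3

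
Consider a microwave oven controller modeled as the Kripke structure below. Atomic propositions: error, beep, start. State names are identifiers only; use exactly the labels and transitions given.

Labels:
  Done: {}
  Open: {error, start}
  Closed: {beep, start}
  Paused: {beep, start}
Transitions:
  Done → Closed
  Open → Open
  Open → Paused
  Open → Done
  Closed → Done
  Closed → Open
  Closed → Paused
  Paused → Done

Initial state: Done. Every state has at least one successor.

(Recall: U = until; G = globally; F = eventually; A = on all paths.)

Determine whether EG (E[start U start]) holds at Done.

No

States satisfying E[start U start]: {Open, Closed, Paused}.
States satisfying EG (E[start U start]): {Open, Closed}.
No suitable path/successor from Done witnesses the formula.
Done ∉ Sat(EG (E[start U start])).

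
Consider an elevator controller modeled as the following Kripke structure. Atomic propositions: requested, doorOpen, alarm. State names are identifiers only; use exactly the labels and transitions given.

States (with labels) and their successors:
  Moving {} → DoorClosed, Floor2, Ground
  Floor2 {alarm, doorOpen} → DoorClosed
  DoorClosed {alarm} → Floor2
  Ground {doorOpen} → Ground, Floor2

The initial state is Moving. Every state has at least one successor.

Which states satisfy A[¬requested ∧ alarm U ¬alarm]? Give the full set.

{Moving, Ground}

States satisfying ¬requested ∧ alarm: {Floor2, DoorClosed}.
States satisfying ¬alarm: {Moving, Ground}.
States satisfying A[¬requested ∧ alarm U ¬alarm]: {Moving, Ground}.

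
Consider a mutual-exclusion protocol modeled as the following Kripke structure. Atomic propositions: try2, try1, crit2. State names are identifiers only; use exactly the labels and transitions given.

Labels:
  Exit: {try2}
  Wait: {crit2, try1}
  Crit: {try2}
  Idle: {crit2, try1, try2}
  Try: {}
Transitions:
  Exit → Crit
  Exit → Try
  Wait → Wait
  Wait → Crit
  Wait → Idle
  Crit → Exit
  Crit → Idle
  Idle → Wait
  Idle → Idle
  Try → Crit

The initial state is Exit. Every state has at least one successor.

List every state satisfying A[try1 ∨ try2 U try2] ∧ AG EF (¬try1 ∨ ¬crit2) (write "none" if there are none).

States satisfying try1 ∨ try2: {Exit, Wait, Crit, Idle}.
States satisfying try2: {Exit, Crit, Idle}.
States satisfying A[try1 ∨ try2 U try2]: {Exit, Crit, Idle}.
States satisfying EF (¬try1 ∨ ¬crit2): {Exit, Wait, Crit, Idle, Try}.
States satisfying AG EF (¬try1 ∨ ¬crit2): {Exit, Wait, Crit, Idle, Try}.
States satisfying A[try1 ∨ try2 U try2] ∧ AG EF (¬try1 ∨ ¬crit2): {Exit, Crit, Idle}.

{Exit, Crit, Idle}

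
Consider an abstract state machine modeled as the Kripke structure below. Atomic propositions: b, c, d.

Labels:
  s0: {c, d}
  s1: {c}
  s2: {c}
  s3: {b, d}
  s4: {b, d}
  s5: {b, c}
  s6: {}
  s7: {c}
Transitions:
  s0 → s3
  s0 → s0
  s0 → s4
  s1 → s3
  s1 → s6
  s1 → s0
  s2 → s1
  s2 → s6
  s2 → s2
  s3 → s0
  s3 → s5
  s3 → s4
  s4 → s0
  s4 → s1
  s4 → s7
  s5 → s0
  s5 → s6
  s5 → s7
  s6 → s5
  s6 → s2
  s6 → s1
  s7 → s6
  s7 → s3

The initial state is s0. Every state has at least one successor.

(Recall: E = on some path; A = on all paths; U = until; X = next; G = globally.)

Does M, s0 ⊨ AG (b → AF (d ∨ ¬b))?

States satisfying b → AF (d ∨ ¬b): {s0, s1, s2, s3, s4, s5, s6, s7}.
States satisfying AG (b → AF (d ∨ ¬b)): {s0, s1, s2, s3, s4, s5, s6, s7}.
Every state reachable from s0 satisfies b → AF (d ∨ ¬b).
s0 ∈ Sat(AG (b → AF (d ∨ ¬b))).

Holds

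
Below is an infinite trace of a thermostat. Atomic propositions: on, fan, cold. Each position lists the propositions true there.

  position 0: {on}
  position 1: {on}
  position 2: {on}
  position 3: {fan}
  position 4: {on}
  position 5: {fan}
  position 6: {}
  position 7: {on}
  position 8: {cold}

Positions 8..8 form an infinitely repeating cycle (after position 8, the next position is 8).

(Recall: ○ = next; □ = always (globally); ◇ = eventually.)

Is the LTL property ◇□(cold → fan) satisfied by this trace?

□(cold → fan) is false at every position 0..8, so it never becomes true and ◇□(cold → fan) fails.

Does not hold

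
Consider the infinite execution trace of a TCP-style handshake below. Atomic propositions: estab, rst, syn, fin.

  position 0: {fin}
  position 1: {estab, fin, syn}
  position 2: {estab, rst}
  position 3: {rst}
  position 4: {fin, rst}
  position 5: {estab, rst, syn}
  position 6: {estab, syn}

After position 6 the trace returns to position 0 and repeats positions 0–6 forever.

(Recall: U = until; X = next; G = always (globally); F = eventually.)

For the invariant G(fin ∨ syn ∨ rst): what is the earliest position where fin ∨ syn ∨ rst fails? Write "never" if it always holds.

fin ∨ syn ∨ rst holds at every position 0..6, and those are all the positions the trace ever visits, so the invariant G(fin ∨ syn ∨ rst) is never violated.

never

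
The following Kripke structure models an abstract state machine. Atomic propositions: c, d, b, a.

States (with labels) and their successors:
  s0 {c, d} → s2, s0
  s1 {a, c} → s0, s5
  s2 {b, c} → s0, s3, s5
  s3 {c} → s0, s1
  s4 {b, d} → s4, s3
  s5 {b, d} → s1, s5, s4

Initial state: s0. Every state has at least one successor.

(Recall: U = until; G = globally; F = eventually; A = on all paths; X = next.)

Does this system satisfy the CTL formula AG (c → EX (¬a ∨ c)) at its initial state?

States satisfying c → EX (¬a ∨ c): {s0, s1, s2, s3, s4, s5}.
States satisfying AG (c → EX (¬a ∨ c)): {s0, s1, s2, s3, s4, s5}.
Every state reachable from s0 satisfies c → EX (¬a ∨ c).
s0 ∈ Sat(AG (c → EX (¬a ∨ c))).

Satisfied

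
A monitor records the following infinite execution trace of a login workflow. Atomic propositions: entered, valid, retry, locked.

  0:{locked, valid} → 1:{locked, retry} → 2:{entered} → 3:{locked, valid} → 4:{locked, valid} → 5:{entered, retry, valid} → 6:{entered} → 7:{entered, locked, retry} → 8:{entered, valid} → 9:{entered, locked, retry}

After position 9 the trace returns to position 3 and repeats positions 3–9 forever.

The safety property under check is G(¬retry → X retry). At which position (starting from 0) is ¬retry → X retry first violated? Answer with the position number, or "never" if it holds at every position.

2

Check ¬retry → X retry at each position in order: 0 ✓, 1 ✓.
At position 2 the labels are {entered} and the next position 3 has {locked, valid}, so ¬retry → X retry is false there. This is the first violation.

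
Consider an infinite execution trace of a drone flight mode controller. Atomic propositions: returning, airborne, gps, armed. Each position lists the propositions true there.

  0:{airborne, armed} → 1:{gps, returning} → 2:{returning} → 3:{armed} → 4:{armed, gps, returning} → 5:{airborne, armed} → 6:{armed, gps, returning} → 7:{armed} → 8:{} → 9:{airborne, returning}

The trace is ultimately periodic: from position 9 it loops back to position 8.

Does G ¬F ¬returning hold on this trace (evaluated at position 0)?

¬F ¬returning must hold at every position from 0 onward. It fails at position 0, so G ¬F ¬returning is false.

No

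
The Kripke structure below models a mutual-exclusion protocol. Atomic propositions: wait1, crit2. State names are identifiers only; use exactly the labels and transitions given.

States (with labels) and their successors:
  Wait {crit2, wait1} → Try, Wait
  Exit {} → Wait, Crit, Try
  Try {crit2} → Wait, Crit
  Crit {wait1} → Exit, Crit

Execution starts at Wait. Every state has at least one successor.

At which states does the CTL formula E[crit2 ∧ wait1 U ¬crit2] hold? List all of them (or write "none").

{Exit, Crit}

States satisfying crit2 ∧ wait1: {Wait}.
States satisfying ¬crit2: {Exit, Crit}.
States satisfying E[crit2 ∧ wait1 U ¬crit2]: {Exit, Crit}.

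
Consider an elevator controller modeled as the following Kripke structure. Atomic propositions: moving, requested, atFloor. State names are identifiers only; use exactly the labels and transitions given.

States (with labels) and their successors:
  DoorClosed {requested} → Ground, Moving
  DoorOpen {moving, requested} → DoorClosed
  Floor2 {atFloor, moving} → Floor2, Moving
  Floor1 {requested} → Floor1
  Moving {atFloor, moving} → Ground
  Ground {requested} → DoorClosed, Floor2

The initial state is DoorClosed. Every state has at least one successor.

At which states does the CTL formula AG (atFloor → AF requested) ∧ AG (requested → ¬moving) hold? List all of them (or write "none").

{Floor1}

States satisfying atFloor → AF requested: {DoorClosed, DoorOpen, Floor1, Moving, Ground}.
States satisfying AG (atFloor → AF requested): {Floor1}.
States satisfying requested → ¬moving: {DoorClosed, Floor2, Floor1, Moving, Ground}.
States satisfying AG (requested → ¬moving): {DoorClosed, Floor2, Floor1, Moving, Ground}.
States satisfying AG (atFloor → AF requested) ∧ AG (requested → ¬moving): {Floor1}.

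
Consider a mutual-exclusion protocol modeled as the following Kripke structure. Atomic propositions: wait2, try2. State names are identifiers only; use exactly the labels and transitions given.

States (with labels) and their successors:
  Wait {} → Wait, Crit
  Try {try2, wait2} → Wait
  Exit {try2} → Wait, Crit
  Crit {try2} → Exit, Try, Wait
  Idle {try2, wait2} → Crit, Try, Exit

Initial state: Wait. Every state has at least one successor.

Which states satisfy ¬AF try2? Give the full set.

States satisfying try2: {Try, Exit, Crit, Idle}.
States satisfying AF try2: {Try, Exit, Crit, Idle}.
States satisfying ¬AF try2: {Wait}.

{Wait}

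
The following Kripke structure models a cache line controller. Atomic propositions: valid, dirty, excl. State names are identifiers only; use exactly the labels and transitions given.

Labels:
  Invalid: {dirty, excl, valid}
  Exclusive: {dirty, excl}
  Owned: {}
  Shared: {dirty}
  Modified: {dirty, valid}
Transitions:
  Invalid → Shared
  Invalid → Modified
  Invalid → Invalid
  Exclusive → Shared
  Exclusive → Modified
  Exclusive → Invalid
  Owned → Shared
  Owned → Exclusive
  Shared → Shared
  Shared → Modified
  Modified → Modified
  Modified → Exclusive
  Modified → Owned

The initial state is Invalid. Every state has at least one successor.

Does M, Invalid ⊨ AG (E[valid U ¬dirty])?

No

States satisfying E[valid U ¬dirty]: {Invalid, Owned, Modified}.
States satisfying AG (E[valid U ¬dirty]): ∅.
Exclusive is reachable from Invalid and violates E[valid U ¬dirty], so AG fails at Invalid.
Invalid ∉ Sat(AG (E[valid U ¬dirty])).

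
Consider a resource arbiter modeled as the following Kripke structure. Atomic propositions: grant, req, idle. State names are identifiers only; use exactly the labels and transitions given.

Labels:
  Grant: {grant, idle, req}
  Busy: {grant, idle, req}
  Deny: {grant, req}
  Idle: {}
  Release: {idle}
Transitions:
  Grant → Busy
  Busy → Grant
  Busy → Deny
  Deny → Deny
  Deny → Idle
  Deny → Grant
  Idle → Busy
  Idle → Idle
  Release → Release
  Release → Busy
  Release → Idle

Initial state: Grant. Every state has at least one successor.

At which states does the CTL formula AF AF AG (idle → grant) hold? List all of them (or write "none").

{Grant, Busy, Deny, Idle}

States satisfying AF AG (idle → grant): {Grant, Busy, Deny, Idle}.
States satisfying AF AF AG (idle → grant): {Grant, Busy, Deny, Idle}.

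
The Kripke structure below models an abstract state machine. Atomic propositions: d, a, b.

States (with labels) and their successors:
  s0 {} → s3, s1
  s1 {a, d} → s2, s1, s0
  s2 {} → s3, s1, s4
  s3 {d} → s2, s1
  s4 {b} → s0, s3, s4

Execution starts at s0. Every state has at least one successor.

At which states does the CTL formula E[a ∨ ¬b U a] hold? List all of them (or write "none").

States satisfying a ∨ ¬b: {s0, s1, s2, s3}.
States satisfying a: {s1}.
States satisfying E[a ∨ ¬b U a]: {s0, s1, s2, s3}.

{s0, s1, s2, s3}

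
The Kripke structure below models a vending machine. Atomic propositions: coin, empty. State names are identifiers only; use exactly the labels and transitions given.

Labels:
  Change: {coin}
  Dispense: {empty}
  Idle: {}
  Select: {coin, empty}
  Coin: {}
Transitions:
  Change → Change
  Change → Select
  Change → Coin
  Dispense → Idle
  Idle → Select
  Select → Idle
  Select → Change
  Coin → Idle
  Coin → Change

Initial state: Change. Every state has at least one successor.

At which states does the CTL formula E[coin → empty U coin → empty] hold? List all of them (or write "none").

{Dispense, Idle, Select, Coin}

States satisfying coin → empty: {Dispense, Idle, Select, Coin}.
States satisfying E[coin → empty U coin → empty]: {Dispense, Idle, Select, Coin}.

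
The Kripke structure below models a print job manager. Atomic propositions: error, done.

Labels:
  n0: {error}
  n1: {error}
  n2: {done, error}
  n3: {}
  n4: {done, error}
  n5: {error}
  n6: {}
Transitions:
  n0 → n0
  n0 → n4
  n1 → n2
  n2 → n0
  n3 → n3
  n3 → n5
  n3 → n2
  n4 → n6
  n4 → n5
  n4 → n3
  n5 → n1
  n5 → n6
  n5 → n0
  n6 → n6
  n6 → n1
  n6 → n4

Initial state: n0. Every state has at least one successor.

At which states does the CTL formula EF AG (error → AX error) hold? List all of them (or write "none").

none

States satisfying AG (error → AX error): ∅.
States satisfying EF AG (error → AX error): ∅.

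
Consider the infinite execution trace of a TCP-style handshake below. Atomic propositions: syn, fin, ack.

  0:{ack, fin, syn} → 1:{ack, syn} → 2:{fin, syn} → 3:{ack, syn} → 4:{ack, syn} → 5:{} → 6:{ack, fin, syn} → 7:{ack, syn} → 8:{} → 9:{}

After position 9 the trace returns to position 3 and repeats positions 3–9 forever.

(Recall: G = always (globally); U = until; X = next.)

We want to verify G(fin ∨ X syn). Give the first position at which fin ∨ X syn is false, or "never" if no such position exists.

Check fin ∨ X syn at each position in order: 0 ✓, 1 ✓, 2 ✓, 3 ✓.
At position 4 the labels are {ack, syn} and the next position 5 has {}, so fin ∨ X syn is false there. This is the first violation.

4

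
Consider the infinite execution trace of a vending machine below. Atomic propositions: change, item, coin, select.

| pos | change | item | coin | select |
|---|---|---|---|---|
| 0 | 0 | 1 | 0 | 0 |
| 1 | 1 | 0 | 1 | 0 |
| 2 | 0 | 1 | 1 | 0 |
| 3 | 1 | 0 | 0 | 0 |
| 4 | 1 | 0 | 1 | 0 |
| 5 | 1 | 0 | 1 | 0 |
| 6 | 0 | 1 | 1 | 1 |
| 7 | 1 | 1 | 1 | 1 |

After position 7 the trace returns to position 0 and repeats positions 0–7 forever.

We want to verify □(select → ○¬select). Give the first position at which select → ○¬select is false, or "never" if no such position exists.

6

Check select → ○¬select at each position in order: 0 ✓, 1 ✓, 2 ✓, 3 ✓, 4 ✓, 5 ✓.
At position 6 the labels are {coin, item, select} and the next position 7 has {change, coin, item, select}, so select → ○¬select is false there. This is the first violation.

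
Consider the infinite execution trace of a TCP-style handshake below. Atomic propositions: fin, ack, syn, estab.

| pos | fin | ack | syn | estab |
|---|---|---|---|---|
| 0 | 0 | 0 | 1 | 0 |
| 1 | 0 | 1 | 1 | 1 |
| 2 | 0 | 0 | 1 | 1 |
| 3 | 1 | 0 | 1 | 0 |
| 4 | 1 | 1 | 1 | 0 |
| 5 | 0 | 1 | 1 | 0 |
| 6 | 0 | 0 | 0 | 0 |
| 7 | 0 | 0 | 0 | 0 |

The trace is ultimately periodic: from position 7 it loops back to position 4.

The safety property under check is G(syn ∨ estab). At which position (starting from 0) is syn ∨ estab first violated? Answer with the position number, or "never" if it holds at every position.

6

Check syn ∨ estab at each position in order: 0 ✓, 1 ✓, 2 ✓, 3 ✓, 4 ✓, 5 ✓.
At position 6 the labels are {}, so syn ∨ estab is false there. This is the first violation.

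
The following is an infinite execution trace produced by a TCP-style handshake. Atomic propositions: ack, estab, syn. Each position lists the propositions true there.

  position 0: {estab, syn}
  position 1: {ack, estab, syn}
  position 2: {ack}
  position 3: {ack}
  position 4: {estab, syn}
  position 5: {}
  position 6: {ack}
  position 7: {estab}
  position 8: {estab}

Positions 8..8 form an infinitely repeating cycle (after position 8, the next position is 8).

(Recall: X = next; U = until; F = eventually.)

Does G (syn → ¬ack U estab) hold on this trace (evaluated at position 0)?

Holds

syn → ¬ack U estab holds at every position 0..8, and those are all positions ever visited, so G (syn → ¬ack U estab) holds.
Positions where syn holds: 0, 1, 4.
Check ¬ack U estab at each: 0→ok, 1→ok, 4→ok.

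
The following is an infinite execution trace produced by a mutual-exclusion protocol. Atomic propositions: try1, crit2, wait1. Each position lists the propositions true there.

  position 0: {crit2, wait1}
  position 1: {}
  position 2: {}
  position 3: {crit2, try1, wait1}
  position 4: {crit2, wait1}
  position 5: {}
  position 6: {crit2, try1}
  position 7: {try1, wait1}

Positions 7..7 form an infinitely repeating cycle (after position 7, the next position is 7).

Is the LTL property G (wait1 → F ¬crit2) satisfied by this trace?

wait1 → F ¬crit2 holds at every position 0..7, and those are all positions ever visited, so G (wait1 → F ¬crit2) holds.
Positions where wait1 holds: 0, 3, 4, 7.
Check F ¬crit2 at each: 0→ok, 3→ok, 4→ok, 7→ok.

Satisfied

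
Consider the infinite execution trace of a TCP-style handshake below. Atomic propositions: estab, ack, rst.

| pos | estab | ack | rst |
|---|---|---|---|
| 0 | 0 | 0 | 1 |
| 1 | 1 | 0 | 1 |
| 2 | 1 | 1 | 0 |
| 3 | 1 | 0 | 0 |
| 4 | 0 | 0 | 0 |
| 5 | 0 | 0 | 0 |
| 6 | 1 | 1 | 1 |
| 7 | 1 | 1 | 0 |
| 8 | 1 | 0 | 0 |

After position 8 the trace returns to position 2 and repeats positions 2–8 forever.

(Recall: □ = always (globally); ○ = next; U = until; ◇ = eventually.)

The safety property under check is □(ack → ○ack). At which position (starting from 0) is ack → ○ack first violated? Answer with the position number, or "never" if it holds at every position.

Check ack → ○ack at each position in order: 0 ✓, 1 ✓.
At position 2 the labels are {ack, estab} and the next position 3 has {estab}, so ack → ○ack is false there. This is the first violation.

2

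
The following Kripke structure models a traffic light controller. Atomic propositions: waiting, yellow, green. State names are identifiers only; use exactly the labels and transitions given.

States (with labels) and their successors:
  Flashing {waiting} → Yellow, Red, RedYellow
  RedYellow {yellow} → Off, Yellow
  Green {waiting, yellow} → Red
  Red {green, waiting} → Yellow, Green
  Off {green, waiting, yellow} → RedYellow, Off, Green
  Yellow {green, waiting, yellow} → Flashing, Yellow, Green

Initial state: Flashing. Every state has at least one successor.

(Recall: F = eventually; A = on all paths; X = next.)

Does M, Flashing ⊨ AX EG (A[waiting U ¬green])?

No

States satisfying EG (A[waiting U ¬green]): ∅.
States satisfying AX EG (A[waiting U ¬green]): ∅.
Flashing ∉ Sat(AX EG (A[waiting U ¬green])).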